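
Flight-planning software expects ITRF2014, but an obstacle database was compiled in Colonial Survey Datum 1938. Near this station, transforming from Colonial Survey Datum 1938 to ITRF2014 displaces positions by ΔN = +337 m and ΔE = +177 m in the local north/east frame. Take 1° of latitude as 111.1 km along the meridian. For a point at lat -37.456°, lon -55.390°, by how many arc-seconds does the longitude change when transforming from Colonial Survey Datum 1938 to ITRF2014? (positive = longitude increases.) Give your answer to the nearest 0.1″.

At latitude -37.456°, cos φ = 0.793821.
1° of longitude at this latitude = 111.1 × cos φ = 88.19 km, so Δλ = 177.0 / 88193.5 = 0.0020070° = 7.225″.

Δλ = 7.2″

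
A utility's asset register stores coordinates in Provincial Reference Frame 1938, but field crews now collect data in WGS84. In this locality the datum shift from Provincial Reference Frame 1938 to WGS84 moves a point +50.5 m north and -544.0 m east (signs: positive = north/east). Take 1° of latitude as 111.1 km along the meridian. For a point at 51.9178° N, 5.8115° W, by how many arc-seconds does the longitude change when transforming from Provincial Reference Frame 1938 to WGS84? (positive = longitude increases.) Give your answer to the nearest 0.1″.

At latitude 51.9178°, cos φ = 0.616791.
1° of longitude at this latitude = 111.1 × cos φ = 68.53 km, so Δλ = -544.0 / 68525.5 = -0.0079386° = -28.579″.

Δλ = -28.6″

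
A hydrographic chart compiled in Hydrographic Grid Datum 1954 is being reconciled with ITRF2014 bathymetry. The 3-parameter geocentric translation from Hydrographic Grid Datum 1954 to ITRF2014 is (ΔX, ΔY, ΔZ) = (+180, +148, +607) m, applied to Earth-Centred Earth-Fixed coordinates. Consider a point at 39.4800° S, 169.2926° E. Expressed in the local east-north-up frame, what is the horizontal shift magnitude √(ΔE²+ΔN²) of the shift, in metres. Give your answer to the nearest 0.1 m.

At φ = -39.4800°, λ = 169.2926°: sin φ = -0.635809, cos φ = 0.771847, sin λ = 0.185794, cos λ = -0.982589.
ΔE = −sin λ·ΔX + cos λ·ΔY = −(0.185794)·(180) + (-0.982589)·(148) = -178.87 m.
ΔN = −sin φ cos λ·ΔX − sin φ sin λ·ΔY + cos φ·ΔZ = −(-0.635809)(-0.982589)(180) − (-0.635809)(0.185794)(148) + (0.771847)(607) = 373.54 m.
Horizontal magnitude = √(ΔE² + ΔN²) = √((-178.87)² + 373.54²) = 414.16 m.

414.2 m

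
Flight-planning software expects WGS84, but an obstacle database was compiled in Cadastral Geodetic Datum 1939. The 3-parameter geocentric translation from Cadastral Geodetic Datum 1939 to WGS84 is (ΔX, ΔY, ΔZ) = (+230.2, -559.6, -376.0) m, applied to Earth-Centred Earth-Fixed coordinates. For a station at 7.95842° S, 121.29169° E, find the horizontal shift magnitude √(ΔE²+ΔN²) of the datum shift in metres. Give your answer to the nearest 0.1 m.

At φ = -7.95842°, λ = 121.29169°: sin φ = -0.138454, cos φ = 0.990369, sin λ = 0.854534, cos λ = -0.519395.
ΔE = −sin λ·ΔX + cos λ·ΔY = −(0.854534)·(230.2) + (-0.519395)·(-559.6) = 93.94 m.
ΔN = −sin φ cos λ·ΔX − sin φ sin λ·ΔY + cos φ·ΔZ = −(-0.138454)(-0.519395)(230.2) − (-0.138454)(0.854534)(-559.6) + (0.990369)(-376.0) = -455.14 m.
Horizontal magnitude = √(ΔE² + ΔN²) = √(93.94² + (-455.14)²) = 464.73 m.

464.7 m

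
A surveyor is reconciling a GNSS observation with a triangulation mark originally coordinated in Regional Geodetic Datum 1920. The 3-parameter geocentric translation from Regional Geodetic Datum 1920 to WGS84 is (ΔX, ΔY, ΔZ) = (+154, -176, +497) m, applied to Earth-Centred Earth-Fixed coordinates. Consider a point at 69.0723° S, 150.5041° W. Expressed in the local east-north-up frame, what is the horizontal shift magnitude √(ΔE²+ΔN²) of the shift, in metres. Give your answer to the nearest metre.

265 m

At φ = -69.0723°, λ = -150.5041°: sin φ = -0.934032, cos φ = 0.357190, sin λ = -0.492361, cos λ = -0.870391.
ΔE = −sin λ·ΔX + cos λ·ΔY = −(-0.492361)·(154) + (-0.870391)·(-176) = 229.01 m.
ΔN = −sin φ cos λ·ΔX − sin φ sin λ·ΔY + cos φ·ΔZ = −(-0.934032)(-0.870391)(154) − (-0.934032)(-0.492361)(-176) + (0.357190)(497) = 133.26 m.
Horizontal magnitude = √(ΔE² + ΔN²) = √(229.01² + 133.26²) = 264.96 m.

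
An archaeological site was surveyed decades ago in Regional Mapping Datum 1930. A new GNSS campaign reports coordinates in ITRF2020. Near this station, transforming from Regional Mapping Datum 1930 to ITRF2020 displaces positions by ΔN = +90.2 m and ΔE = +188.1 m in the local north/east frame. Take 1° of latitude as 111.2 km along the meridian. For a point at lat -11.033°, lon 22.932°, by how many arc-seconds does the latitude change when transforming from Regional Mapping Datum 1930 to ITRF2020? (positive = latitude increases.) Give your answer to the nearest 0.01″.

Δφ = 2.92″

1° of latitude = 111.2 km, so Δφ = 90.2 / 111200 = 0.0008112° = 2.920″.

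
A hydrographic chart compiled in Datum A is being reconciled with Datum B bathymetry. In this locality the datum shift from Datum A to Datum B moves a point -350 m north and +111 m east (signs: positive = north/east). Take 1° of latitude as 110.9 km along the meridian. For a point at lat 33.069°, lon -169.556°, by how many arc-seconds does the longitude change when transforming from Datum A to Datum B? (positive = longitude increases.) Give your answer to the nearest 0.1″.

At latitude 33.069°, cos φ = 0.838014.
1° of longitude at this latitude = 110.9 × cos φ = 92.94 km, so Δλ = 111.0 / 92935.8 = 0.0011944° = 4.300″.

Δλ = 4.3″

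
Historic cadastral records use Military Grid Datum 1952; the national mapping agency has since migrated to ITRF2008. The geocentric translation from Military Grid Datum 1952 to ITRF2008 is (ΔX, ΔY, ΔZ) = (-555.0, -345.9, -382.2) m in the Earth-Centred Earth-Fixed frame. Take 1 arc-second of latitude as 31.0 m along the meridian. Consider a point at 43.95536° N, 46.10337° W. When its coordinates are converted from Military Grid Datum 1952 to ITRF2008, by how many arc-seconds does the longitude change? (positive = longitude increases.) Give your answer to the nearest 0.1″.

sin φ = 0.694098, cos φ = 0.719881, sin λ = -0.720592, cos λ = 0.693359.
East component: ΔE = −sin λ·ΔX + cos λ·ΔY = −(-0.720592)(-555.0) + (0.693359)(-345.9) = -639.76 m.
1° of latitude spans 3600 × 31.00 = 111600 m; at latitude φ, 1° of longitude spans that × cos φ = 80338.7 m, so Δλ = -639.76 / 80338.7 × 3600 = -28.668″.

Δλ = -28.7″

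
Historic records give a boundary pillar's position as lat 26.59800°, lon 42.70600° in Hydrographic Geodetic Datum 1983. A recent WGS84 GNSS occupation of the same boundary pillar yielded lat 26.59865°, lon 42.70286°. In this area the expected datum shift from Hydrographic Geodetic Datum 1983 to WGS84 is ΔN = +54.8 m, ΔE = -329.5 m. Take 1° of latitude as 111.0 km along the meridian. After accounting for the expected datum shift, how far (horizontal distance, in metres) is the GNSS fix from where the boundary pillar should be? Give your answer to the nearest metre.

Observed coordinate differences: Δφ = +0.00065°, Δλ = -0.00314°.
Converting to metres (1° lat = 111000 m, cos φ = 0.894170): observed ΔN = 72.2 m, observed ΔE = -311.7 m.
Subtracting the expected shift leaves a residual of 72.2 − (54.8) = 17.4 m north and -311.7 − (-329.5) = 17.8 m east.
Residual distance = √(17.4² + 17.8²) = 24.9 m.

25 m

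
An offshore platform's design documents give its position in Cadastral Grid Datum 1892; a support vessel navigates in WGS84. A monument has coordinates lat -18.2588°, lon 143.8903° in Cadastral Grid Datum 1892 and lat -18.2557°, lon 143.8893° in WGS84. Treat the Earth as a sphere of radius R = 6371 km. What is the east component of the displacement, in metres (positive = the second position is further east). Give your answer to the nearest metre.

ΔE = -106 m

Δφ = -18.2557° − -18.2588° = +0.0031°; Δλ = 143.8893° − 143.8903° = -0.0010°.
1° along a meridian = πR/180 = 111195 m.
ΔN = Δφ × 111195 = 344.7 m; ΔE = Δλ × 111195 × cos(-18.2588°) = -0.0010 × 111195 × 0.949651 = -105.6 m.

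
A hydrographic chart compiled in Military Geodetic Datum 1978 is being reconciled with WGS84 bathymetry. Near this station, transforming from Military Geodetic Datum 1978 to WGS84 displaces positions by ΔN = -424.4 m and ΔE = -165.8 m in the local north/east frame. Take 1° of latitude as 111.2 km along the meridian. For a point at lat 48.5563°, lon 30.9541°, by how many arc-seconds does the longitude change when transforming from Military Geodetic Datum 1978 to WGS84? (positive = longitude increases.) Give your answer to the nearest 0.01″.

Δλ = -8.11″

At latitude 48.5563°, cos φ = 0.661884.
1° of longitude at this latitude = 111.2 × cos φ = 73.60 km, so Δλ = -165.8 / 73601.5 = -0.0022527° = -8.110″.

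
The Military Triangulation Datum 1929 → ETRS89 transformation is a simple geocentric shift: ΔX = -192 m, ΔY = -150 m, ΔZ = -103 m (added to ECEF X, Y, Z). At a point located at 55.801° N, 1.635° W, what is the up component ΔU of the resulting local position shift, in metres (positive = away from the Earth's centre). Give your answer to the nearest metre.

The local up (radial) axis is (cos φ cos λ, cos φ sin λ, sin φ), giving ΔU = -107.873 + 2.406 − 85.190 = -190.66 m.

ΔU = -191 m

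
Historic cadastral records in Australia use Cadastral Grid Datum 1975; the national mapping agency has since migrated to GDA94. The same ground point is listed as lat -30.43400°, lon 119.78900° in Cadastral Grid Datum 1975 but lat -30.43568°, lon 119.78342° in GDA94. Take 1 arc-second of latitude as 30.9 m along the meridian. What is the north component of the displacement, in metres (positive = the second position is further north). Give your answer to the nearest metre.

ΔN = -187 m

Δφ = -30.43568° − -30.43400° = -0.00168°; Δλ = 119.78342° − 119.78900° = -0.00558°.
1° of latitude = 3600 × 30.90 = 111240 m.
ΔN = Δφ × 111240 = -186.9 m; ΔE = Δλ × 111240 × cos(-30.43400°) = -0.00558 × 111240 × 0.862213 = -535.2 m.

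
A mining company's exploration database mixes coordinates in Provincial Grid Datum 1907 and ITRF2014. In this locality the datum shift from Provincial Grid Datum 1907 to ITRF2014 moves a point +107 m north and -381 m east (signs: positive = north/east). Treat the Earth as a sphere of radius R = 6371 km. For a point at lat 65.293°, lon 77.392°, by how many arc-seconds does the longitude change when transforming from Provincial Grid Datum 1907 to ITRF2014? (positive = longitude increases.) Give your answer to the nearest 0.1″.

At latitude 65.293°, cos φ = 0.417978.
One radian of longitude at latitude φ spans R cos φ, so Δλ = ΔE / (R cos φ) = -381.0 / (6371000 × 0.417978) = -1.4308e-04 rad = -29.511″.

Δλ = -29.5″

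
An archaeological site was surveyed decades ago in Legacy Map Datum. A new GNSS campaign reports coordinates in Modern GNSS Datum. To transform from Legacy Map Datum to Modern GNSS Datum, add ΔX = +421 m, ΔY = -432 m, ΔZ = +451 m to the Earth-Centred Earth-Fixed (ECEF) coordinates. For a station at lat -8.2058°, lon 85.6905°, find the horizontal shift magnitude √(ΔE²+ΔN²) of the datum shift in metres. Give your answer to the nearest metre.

At φ = -8.2058°, λ = 85.6905°: sin φ = -0.142729, cos φ = 0.989762, sin λ = 0.997173, cos λ = 0.075144.
ΔE = −sin λ·ΔX + cos λ·ΔY = −(0.997173)·(421) + (0.075144)·(-432) = -452.27 m.
ΔN = −sin φ cos λ·ΔX − sin φ sin λ·ΔY + cos φ·ΔZ = −(-0.142729)(0.075144)(421) − (-0.142729)(0.997173)(-432) + (0.989762)(451) = 389.41 m.
Horizontal magnitude = √(ΔE² + ΔN²) = √((-452.27)² + 389.41²) = 596.82 m.

597 m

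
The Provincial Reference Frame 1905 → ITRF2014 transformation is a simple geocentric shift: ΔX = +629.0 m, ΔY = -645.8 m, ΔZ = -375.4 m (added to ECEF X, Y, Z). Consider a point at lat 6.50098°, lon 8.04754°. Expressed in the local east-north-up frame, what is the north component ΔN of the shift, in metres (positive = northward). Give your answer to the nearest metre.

ΔN = -433 m

The local north axis is (−sin φ cos λ, −sin φ sin λ, cos φ), giving ΔN = -70.514 + 10.236 − 372.986 = -433.26 m.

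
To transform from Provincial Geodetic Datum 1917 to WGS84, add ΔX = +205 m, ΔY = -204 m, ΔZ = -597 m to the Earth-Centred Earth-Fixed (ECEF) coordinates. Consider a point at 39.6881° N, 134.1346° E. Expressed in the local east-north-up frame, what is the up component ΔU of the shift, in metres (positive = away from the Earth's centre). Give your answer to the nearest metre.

ΔU = -604 m

The local up (radial) axis is (cos φ cos λ, cos φ sin λ, sin φ), giving ΔU = -109.851 − 112.669 − 381.249 = -603.77 m.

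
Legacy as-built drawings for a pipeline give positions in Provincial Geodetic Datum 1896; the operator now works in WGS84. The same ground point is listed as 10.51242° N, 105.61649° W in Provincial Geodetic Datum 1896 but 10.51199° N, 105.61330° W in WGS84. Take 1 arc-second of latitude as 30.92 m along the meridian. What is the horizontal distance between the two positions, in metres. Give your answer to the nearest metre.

Δφ = 10.51199° − 10.51242° = -0.00043°; Δλ = -105.61330° − -105.61649° = +0.00319°.
1° of latitude = 3600 × 30.92 = 111312 m.
ΔN = Δφ × 111312 = -47.9 m; ΔE = Δλ × 111312 × cos(10.51242°) = +0.00319 × 111312 × 0.983215 = 349.1 m.
Distance = √(ΔE² + ΔN²) = √(349.1² + (-47.9)²) = 352.4 m.

352 m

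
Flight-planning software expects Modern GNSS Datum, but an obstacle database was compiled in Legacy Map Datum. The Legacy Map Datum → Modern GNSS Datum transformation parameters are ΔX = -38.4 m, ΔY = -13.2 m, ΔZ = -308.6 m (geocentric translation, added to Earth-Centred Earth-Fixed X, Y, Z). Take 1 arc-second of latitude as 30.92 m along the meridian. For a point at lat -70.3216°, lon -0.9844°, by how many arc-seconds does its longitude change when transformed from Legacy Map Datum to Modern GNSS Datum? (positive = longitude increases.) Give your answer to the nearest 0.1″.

Δλ = -1.3″

sin φ = -0.941598, cos φ = 0.336740, sin λ = -0.017180, cos λ = 0.999852.
East component: ΔE = −sin λ·ΔX + cos λ·ΔY = −(-0.017180)(-38.4) + (0.999852)(-13.2) = -13.86 m.
1° of latitude spans 3600 × 30.92 = 111312 m; at latitude φ, 1° of longitude spans that × cos φ = 37483.2 m, so Δλ = -13.86 / 37483.2 × 3600 = -1.331″.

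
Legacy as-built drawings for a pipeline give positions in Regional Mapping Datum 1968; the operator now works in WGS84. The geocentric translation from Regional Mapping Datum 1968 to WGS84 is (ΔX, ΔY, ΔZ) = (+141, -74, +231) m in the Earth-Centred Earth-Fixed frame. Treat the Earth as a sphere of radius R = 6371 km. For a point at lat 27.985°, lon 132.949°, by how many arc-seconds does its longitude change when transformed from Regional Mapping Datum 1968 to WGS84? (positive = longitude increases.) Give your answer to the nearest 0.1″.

Δλ = -1.9″

sin φ = 0.469240, cos φ = 0.883070, sin λ = 0.731960, cos λ = -0.681347.
East component: ΔE = −sin λ·ΔX + cos λ·ΔY = −(0.731960)(141) + (-0.681347)(-74) = -52.79 m.
1° of latitude spans πR/180 = 111195 m; at latitude φ, 1° of longitude spans that × cos φ = 98193.0 m, so Δλ = -52.79 / 98193.0 × 3600 = -1.935″.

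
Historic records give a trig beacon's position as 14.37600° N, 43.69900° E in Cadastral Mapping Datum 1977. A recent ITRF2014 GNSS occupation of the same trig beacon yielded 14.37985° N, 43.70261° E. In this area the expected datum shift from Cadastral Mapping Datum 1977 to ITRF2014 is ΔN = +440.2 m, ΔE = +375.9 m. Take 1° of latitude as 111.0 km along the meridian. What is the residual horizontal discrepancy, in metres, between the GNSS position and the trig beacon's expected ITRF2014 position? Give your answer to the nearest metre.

18 m

Observed coordinate differences: Δφ = +0.00385°, Δλ = +0.00361°.
Converting to metres (1° lat = 111000 m, cos φ = 0.968687): observed ΔN = 427.3 m, observed ΔE = 388.2 m.
Subtracting the expected shift leaves a residual of 427.3 − (440.2) = -12.9 m north and 388.2 − (375.9) = 12.3 m east.
Residual distance = √((-12.9)² + 12.3²) = 17.8 m.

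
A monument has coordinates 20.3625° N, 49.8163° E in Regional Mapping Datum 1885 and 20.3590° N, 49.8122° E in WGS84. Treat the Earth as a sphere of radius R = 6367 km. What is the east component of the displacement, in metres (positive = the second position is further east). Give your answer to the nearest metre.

ΔE = -427 m

Δφ = 20.3590° − 20.3625° = -0.0035°; Δλ = 49.8122° − 49.8163° = -0.0041°.
1° along a meridian = πR/180 = 111125 m.
ΔN = Δφ × 111125 = -388.9 m; ΔE = Δλ × 111125 × cos(20.3625°) = -0.0041 × 111125 × 0.937510 = -427.1 m.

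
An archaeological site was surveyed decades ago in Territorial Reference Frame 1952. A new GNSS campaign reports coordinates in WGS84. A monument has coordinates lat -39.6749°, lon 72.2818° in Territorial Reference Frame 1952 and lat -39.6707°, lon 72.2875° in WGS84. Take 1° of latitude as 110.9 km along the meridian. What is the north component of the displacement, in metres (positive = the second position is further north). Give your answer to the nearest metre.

Δφ = -39.6707° − -39.6749° = +0.0042°; Δλ = 72.2875° − 72.2818° = +0.0057°.
ΔN = Δφ × 110900 = 465.8 m; ΔE = Δλ × 110900 × cos(-39.6749°) = +0.0057 × 110900 × 0.769679 = 486.5 m.

ΔN = 466 m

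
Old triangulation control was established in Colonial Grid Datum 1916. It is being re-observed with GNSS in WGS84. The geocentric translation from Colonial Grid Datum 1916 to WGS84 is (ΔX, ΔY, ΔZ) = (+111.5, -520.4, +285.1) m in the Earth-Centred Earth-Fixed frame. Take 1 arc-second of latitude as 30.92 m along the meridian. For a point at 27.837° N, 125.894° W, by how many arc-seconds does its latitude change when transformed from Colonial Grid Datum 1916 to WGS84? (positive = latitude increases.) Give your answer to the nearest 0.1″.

Δφ = 2.8″

sin φ = 0.466958, cos φ = 0.884280, sin λ = -0.810103, cos λ = -0.586288.
North component: ΔN = −sin φ cos λ·ΔX − sin φ sin λ·ΔY + cos φ·ΔZ = −(0.466958)(-0.586288)(111.5) − (0.466958)(-0.810103)(-520.4) + (0.884280)(285.1) = 85.77 m.
1° of latitude spans 3600 × 30.92 = 111312 m, so Δφ = 85.77 / 111312 × 3600 = 2.774″.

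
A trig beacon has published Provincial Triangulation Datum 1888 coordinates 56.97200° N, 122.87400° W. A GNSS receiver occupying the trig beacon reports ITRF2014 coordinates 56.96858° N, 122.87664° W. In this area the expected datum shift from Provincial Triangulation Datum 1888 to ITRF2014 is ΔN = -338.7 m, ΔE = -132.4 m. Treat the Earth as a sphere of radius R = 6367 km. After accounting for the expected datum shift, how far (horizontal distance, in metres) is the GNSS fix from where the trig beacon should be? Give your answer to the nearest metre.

Observed coordinate differences: Δφ = -0.00342°, Δλ = -0.00264°.
Converting to metres (1° lat = 111125 m, cos φ = 0.545049): observed ΔN = -380.0 m, observed ΔE = -159.9 m.
Subtracting the expected shift leaves a residual of -380.0 − (-338.7) = -41.3 m north and -159.9 − (-132.4) = -27.5 m east.
Residual distance = √((-41.3)² + (-27.5)²) = 49.7 m.

50 m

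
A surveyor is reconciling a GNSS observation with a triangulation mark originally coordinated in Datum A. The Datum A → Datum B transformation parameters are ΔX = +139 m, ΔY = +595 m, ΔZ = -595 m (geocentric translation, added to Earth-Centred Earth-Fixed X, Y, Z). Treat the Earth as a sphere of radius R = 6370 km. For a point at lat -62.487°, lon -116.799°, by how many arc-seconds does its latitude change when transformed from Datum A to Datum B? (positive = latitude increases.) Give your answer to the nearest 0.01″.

Δφ = -25.95″

sin φ = -0.886906, cos φ = 0.461950, sin λ = -0.892594, cos λ = -0.450862.
North component: ΔN = −sin φ cos λ·ΔX − sin φ sin λ·ΔY + cos φ·ΔZ = −(-0.886906)(-0.450862)(139) − (-0.886906)(-0.892594)(595) + (0.461950)(-595) = -801.47 m.
1° of latitude spans πR/180 = 111177 m, so Δφ = -801.47 / 111177 × 3600 = -25.952″.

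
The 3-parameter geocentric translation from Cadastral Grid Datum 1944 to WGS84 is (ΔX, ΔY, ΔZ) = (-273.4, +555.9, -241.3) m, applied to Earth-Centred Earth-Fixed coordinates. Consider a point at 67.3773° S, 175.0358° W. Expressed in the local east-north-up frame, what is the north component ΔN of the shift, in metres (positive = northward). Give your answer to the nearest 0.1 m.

ΔN = 114.2 m

The local north axis is (−sin φ cos λ, −sin φ sin λ, cos φ), giving ΔN = 251.417 − 44.403 − 92.819 = 114.20 m.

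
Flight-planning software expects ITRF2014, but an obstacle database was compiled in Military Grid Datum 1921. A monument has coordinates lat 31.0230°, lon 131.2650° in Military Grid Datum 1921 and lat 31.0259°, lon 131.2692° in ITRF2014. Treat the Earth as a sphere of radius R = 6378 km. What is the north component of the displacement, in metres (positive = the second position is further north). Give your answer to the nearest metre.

Δφ = 31.0259° − 31.0230° = +0.0029°; Δλ = 131.2692° − 131.2650° = +0.0042°.
1° along a meridian = πR/180 = 111317 m.
ΔN = Δφ × 111317 = 322.8 m; ΔE = Δλ × 111317 × cos(31.0230°) = +0.0042 × 111317 × 0.856960 = 400.7 m.

ΔN = 323 m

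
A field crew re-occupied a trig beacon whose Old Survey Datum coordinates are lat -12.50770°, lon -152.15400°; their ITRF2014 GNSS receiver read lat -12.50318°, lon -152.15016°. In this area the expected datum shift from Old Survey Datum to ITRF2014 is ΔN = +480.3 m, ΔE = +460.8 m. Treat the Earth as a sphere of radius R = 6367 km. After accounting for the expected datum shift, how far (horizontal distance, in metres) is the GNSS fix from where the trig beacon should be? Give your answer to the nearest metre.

Observed coordinate differences: Δφ = +0.00452°, Δλ = +0.00384°.
Converting to metres (1° lat = 111125 m, cos φ = 0.976267): observed ΔN = 502.3 m, observed ΔE = 416.6 m.
Subtracting the expected shift leaves a residual of 502.3 − (480.3) = 22.0 m north and 416.6 − (460.8) = -44.2 m east.
Residual distance = √(22.0² + (-44.2)²) = 49.4 m.

49 m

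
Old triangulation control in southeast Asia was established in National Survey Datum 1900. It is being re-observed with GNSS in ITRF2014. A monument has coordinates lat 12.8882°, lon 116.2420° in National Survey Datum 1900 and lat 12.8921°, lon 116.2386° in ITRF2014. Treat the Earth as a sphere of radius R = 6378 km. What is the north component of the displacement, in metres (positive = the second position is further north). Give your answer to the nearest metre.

Δφ = 12.8921° − 12.8882° = +0.0039°; Δλ = 116.2386° − 116.2420° = -0.0034°.
1° along a meridian = πR/180 = 111317 m.
ΔN = Δφ × 111317 = 434.1 m; ΔE = Δλ × 111317 × cos(12.8882°) = -0.0034 × 111317 × 0.974807 = -368.9 m.

ΔN = 434 m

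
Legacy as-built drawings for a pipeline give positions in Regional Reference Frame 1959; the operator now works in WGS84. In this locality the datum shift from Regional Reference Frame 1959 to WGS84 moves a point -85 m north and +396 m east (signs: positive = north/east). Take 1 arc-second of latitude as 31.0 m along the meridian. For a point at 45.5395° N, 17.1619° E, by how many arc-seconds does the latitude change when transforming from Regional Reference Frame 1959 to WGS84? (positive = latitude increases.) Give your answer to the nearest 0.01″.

Δφ = -2.74″

1″ of latitude = 31.00 m, so Δφ = -85.0 / 31.00 = -2.742″.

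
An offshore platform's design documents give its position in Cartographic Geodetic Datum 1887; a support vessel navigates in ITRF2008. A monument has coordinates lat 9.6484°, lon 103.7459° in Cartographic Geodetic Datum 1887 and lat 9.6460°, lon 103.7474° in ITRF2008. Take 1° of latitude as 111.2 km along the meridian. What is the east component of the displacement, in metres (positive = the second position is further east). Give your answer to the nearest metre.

ΔE = 164 m

Δφ = 9.6460° − 9.6484° = -0.0024°; Δλ = 103.7474° − 103.7459° = +0.0015°.
ΔN = Δφ × 111200 = -266.9 m; ΔE = Δλ × 111200 × cos(9.6484°) = +0.0015 × 111200 × 0.985855 = 164.4 m.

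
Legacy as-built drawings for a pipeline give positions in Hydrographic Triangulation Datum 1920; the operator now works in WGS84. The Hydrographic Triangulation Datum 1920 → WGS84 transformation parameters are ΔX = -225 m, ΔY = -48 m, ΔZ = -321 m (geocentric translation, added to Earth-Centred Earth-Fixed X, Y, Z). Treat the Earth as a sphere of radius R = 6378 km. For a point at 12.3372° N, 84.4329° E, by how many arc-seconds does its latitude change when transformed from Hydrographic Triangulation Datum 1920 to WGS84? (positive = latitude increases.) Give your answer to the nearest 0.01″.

sin φ = 0.213665, cos φ = 0.976907, sin λ = 0.995283, cos λ = 0.097011.
North component: ΔN = −sin φ cos λ·ΔX − sin φ sin λ·ΔY + cos φ·ΔZ = −(0.213665)(0.097011)(-225) − (0.213665)(0.995283)(-48) + (0.976907)(-321) = -298.72 m.
1° of latitude spans πR/180 = 111317 m, so Δφ = -298.72 / 111317 × 3600 = -9.660″.

Δφ = -9.66″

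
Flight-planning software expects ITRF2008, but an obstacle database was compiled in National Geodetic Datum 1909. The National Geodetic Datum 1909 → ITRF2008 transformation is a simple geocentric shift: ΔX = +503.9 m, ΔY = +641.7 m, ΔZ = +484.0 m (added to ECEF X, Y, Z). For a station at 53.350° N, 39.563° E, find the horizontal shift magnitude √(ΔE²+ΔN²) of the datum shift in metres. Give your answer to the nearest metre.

The local east axis at (φ, λ) is (−sin λ, cos λ, 0), so ΔE = −sin(39.563°)·503.9 + cos(39.563°)·641.7 = 173.76 m.
The local north axis is (−sin φ cos λ, −sin φ sin λ, cos φ), giving ΔN = -311.667 − 327.911 + 288.912 = -350.67 m.
Horizontal magnitude = √(ΔE² + ΔN²) = √(173.76² + (-350.67)²) = 391.35 m.

391 m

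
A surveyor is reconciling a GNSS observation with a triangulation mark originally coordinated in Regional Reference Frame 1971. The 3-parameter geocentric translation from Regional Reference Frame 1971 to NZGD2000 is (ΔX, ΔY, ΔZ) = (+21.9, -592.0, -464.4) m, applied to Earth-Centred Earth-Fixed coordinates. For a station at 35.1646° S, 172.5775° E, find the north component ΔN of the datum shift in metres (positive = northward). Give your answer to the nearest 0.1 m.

At φ = -35.1646°, λ = 172.5775°: sin φ = -0.575927, cos φ = 0.817501, sin λ = 0.129185, cos λ = -0.991621.
ΔN = −sin φ cos λ·ΔX − sin φ sin λ·ΔY + cos φ·ΔZ = −(-0.575927)(-0.991621)(21.9) − (-0.575927)(0.129185)(-592.0) + (0.817501)(-464.4) = -436.20 m.

ΔN = -436.2 m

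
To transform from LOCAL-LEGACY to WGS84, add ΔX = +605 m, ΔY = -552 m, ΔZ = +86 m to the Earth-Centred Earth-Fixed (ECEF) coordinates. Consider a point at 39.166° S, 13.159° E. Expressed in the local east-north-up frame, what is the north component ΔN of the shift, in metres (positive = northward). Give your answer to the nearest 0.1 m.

At φ = -39.166°, λ = 13.159°: sin φ = -0.631569, cos φ = 0.775319, sin λ = 0.227654, cos λ = 0.973742.
ΔN = −sin φ cos λ·ΔX − sin φ sin λ·ΔY + cos φ·ΔZ = −(-0.631569)(0.973742)(605) − (-0.631569)(0.227654)(-552) + (0.775319)(86) = 359.38 m.

ΔN = 359.4 m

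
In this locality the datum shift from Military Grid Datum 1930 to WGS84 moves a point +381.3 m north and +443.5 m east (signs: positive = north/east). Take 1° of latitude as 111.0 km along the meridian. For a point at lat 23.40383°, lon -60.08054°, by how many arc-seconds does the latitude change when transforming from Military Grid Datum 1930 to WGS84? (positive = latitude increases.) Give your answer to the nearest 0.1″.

Δφ = 12.4″

1° of latitude = 111.0 km, so Δφ = 381.3 / 111000 = 0.0034351° = 12.366″.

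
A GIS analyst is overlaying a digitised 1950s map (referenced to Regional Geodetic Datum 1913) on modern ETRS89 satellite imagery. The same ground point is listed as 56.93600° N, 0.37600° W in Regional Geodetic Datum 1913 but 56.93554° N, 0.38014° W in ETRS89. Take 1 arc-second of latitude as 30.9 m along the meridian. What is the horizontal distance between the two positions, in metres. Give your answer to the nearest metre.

Δφ = 56.93554° − 56.93600° = -0.00046°; Δλ = -0.38014° − -0.37600° = -0.00414°.
1° of latitude = 3600 × 30.90 = 111240 m.
ΔN = Δφ × 111240 = -51.2 m; ΔE = Δλ × 111240 × cos(56.93600°) = -0.00414 × 111240 × 0.545575 = -251.3 m.
Distance = √(ΔE² + ΔN²) = √((-251.3)² + (-51.2)²) = 256.4 m.

256 m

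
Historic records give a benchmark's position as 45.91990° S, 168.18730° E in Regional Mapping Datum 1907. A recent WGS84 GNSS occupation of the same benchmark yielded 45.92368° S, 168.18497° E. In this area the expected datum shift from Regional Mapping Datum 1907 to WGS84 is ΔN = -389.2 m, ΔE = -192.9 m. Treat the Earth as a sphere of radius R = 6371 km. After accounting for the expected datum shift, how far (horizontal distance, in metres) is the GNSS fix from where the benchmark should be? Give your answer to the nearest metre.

Observed coordinate differences: Δφ = -0.00378°, Δλ = -0.00233°.
Converting to metres (1° lat = 111195 m, cos φ = 0.695663): observed ΔN = -420.3 m, observed ΔE = -180.2 m.
Subtracting the expected shift leaves a residual of -420.3 − (-389.2) = -31.1 m north and -180.2 − (-192.9) = 12.7 m east.
Residual distance = √((-31.1)² + 12.7²) = 33.6 m.

34 m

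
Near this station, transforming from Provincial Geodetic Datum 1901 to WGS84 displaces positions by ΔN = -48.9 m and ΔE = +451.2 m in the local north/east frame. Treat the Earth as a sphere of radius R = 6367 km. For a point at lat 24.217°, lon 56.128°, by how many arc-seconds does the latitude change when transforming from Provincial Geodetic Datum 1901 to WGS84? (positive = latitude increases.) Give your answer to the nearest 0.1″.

Δφ = -1.6″

On a sphere of radius R, 1 rad of latitude = R, so Δφ = ΔN / R = -48.9 / 6367000 = -7.6802e-06 rad = -1.584″.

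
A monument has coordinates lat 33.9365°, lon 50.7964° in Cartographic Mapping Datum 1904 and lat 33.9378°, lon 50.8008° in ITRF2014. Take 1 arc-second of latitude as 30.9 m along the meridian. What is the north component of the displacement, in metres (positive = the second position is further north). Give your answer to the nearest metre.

Δφ = 33.9378° − 33.9365° = +0.0013°; Δλ = 50.8008° − 50.7964° = +0.0044°.
1° of latitude = 3600 × 30.90 = 111240 m.
ΔN = Δφ × 111240 = 144.6 m; ΔE = Δλ × 111240 × cos(33.9365°) = +0.0044 × 111240 × 0.829657 = 406.1 m.

ΔN = 145 m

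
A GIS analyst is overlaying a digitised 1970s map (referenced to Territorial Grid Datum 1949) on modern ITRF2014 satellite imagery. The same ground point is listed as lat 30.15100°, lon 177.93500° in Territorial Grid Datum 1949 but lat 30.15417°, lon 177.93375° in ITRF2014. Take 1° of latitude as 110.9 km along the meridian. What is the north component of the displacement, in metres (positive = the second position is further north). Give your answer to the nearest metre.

Δφ = 30.15417° − 30.15100° = +0.00317°; Δλ = 177.93375° − 177.93500° = -0.00125°.
ΔN = Δφ × 110900 = 351.6 m; ΔE = Δλ × 110900 × cos(30.15100°) = -0.00125 × 110900 × 0.864705 = -119.9 m.

ΔN = 352 m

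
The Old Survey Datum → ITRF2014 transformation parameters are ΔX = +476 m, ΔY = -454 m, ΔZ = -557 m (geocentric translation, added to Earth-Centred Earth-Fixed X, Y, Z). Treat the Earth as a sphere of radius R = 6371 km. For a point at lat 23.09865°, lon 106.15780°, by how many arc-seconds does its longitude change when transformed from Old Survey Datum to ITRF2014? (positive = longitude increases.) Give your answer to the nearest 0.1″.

Δλ = -11.6″

sin φ = 0.392315, cos φ = 0.919831, sin λ = 0.960499, cos λ = -0.278284.
East component: ΔE = −sin λ·ΔX + cos λ·ΔY = −(0.960499)(476) + (-0.278284)(-454) = -330.86 m.
1° of latitude spans πR/180 = 111195 m; at latitude φ, 1° of longitude spans that × cos φ = 102280.5 m, so Δλ = -330.86 / 102280.5 × 3600 = -11.645″.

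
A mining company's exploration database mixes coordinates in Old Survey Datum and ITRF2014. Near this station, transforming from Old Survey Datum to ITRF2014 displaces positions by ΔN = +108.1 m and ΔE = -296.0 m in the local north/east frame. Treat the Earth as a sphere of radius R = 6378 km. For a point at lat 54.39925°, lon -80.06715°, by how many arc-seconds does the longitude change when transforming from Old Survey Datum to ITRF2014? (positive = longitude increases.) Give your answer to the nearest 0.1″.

Δλ = -16.4″

At latitude 54.39925°, cos φ = 0.582134.
One radian of longitude at latitude φ spans R cos φ, so Δλ = ΔE / (R cos φ) = -296.0 / (6378000 × 0.582134) = -7.9723e-05 rad = -16.444″.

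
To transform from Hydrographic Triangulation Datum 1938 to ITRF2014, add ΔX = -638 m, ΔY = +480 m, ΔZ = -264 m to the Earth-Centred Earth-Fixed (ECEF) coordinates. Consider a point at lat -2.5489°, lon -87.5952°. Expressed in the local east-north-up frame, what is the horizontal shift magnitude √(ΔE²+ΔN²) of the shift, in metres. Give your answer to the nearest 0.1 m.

At φ = -2.5489°, λ = -87.5952°: sin φ = -0.044472, cos φ = 0.999011, sin λ = -0.999119, cos λ = 0.041959.
ΔE = −sin λ·ΔX + cos λ·ΔY = −(-0.999119)·(-638) + (0.041959)·(480) = -617.30 m.
ΔN = −sin φ cos λ·ΔX − sin φ sin λ·ΔY + cos φ·ΔZ = −(-0.044472)(0.041959)(-638) − (-0.044472)(-0.999119)(480) + (0.999011)(-264) = -286.26 m.
Horizontal magnitude = √(ΔE² + ΔN²) = √((-617.30)² + (-286.26)²) = 680.44 m.

680.4 m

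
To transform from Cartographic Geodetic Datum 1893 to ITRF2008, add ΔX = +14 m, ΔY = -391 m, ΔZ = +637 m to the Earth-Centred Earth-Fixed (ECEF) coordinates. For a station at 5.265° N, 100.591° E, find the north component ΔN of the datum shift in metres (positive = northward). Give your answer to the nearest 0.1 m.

ΔN = 669.8 m

At φ = 5.265°, λ = 100.591°: sin φ = 0.091762, cos φ = 0.995781, sin λ = 0.982964, cos λ = -0.183797.
ΔN = −sin φ cos λ·ΔX − sin φ sin λ·ΔY + cos φ·ΔZ = −(0.091762)(-0.183797)(14) − (0.091762)(0.982964)(-391) + (0.995781)(637) = 669.82 m.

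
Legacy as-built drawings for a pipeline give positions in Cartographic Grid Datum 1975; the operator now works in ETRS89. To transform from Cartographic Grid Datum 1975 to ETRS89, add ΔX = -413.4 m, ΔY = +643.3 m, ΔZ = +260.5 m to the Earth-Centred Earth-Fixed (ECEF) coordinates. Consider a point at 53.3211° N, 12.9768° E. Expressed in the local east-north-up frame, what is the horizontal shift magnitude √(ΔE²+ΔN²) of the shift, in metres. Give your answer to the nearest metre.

The local east axis at (φ, λ) is (−sin λ, cos λ, 0), so ΔE = −sin(12.9768°)·(-413.4) + cos(12.9768°)·643.3 = 719.70 m.
The local north axis is (−sin φ cos λ, −sin φ sin λ, cos φ), giving ΔN = 323.078 − 115.854 + 155.604 = 362.83 m.
Horizontal magnitude = √(ΔE² + ΔN²) = √(719.70² + 362.83²) = 805.99 m.

806 m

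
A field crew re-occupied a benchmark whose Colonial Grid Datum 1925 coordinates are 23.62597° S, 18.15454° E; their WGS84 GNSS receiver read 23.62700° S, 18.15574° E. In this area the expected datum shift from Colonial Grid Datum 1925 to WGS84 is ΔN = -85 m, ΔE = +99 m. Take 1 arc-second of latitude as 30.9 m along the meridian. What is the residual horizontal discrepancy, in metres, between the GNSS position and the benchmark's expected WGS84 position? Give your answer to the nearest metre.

38 m

Observed coordinate differences: Δφ = -0.00103°, Δλ = +0.00120°.
Converting to metres (1° lat = 111240 m, cos φ = 0.916181): observed ΔN = -114.6 m, observed ΔE = 122.3 m.
Subtracting the expected shift leaves a residual of -114.6 − (-85) = -29.6 m north and 122.3 − (99) = 23.3 m east.
Residual distance = √((-29.6)² + 23.3²) = 37.7 m.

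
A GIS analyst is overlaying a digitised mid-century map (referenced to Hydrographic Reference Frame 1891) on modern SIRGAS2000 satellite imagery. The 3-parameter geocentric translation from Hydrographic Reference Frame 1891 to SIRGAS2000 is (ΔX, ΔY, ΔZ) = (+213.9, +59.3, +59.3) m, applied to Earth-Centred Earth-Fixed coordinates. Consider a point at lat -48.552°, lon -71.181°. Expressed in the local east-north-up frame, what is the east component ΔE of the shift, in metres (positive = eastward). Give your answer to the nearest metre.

The local east axis at (φ, λ) is (−sin λ, cos λ, 0), so ΔE = −sin(-71.181°)·213.9 + cos(-71.181°)·59.3 = 221.59 m.

ΔE = 222 m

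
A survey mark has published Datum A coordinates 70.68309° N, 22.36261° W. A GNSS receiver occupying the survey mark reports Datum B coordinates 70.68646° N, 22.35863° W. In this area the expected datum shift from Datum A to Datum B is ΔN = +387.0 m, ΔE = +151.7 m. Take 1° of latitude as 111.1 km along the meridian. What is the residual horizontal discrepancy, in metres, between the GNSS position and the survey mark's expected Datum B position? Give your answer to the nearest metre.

Observed coordinate differences: Δφ = +0.00337°, Δλ = +0.00398°.
Converting to metres (1° lat = 111100 m, cos φ = 0.330793): observed ΔN = 374.4 m, observed ΔE = 146.3 m.
Subtracting the expected shift leaves a residual of 374.4 − (387.0) = -12.6 m north and 146.3 − (151.7) = -5.4 m east.
Residual distance = √((-12.6)² + (-5.4)²) = 13.7 m.

14 m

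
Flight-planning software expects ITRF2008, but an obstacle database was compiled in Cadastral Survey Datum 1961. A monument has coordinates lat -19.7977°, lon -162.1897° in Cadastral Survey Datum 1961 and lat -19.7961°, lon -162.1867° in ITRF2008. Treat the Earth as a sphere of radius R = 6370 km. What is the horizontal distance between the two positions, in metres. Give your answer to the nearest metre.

Δφ = -19.7961° − -19.7977° = +0.0016°; Δλ = -162.1867° − -162.1897° = +0.0030°.
1° along a meridian = πR/180 = 111177 m.
ΔN = Δφ × 111177 = 177.9 m; ΔE = Δλ × 111177 × cos(-19.7977°) = +0.0030 × 111177 × 0.940894 = 313.8 m.
Distance = √(ΔE² + ΔN²) = √(313.8² + 177.9²) = 360.7 m.

361 m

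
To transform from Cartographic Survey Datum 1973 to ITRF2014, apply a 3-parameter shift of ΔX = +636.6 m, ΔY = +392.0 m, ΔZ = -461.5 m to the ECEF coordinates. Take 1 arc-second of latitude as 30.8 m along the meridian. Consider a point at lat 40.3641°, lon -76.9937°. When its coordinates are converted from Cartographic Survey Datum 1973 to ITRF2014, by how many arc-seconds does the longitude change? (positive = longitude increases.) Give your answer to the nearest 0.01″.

sin φ = 0.647643, cos φ = 0.761944, sin λ = -0.974345, cos λ = 0.225058.
East component: ΔE = −sin λ·ΔX + cos λ·ΔY = −(-0.974345)(636.6) + (0.225058)(392.0) = 708.49 m.
1° of latitude spans 3600 × 30.80 = 110880 m; at latitude φ, 1° of longitude spans that × cos φ = 84484.4 m, so Δλ = 708.49 / 84484.4 × 3600 = 30.190″.

Δλ = 30.19″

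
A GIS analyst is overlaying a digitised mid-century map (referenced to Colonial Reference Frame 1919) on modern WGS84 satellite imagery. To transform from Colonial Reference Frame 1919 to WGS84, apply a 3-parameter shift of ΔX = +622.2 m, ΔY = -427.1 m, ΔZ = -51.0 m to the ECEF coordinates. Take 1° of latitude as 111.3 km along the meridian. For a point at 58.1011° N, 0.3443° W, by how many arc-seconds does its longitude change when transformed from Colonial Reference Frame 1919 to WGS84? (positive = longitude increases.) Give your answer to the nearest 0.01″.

sin φ = 0.848982, cos φ = 0.528422, sin λ = -0.006009, cos λ = 0.999982.
East component: ΔE = −sin λ·ΔX + cos λ·ΔY = −(-0.006009)(622.2) + (0.999982)(-427.1) = -423.35 m.
1° of latitude spans 111300 m; at latitude φ, 1° of longitude spans that × cos φ = 58813.4 m, so Δλ = -423.35 / 58813.4 × 3600 = -25.914″.

Δλ = -25.91″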